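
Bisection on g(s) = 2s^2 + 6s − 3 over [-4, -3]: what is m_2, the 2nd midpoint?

g(-3.5) = 0.5 > 0, so the root lies in [-3.5, -3]
g(-3.25) = -1.375 < 0, so the root lies in [-3.5, -3.25]

-3.25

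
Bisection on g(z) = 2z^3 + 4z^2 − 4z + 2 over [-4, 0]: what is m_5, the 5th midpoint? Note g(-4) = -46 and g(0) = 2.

-2.875

g(-2) = 10 > 0, so the root lies in [-4, -2]
g(-3) = -4 < 0, so the root lies in [-3, -2]
g(-2.5) = 5.75 > 0, so the root lies in [-3, -2.5]
g(-2.75) = 1.6562 > 0, so the root lies in [-3, -2.75]
g(-2.875) = -0.9648 < 0, so the root lies in [-2.875, -2.75]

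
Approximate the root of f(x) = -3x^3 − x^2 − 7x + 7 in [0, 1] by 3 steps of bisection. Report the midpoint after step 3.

0.625

f(0.5) = 2.875 > 0, so the root lies in [0.5, 1]
f(0.75) = -0.078125 < 0, so the root lies in [0.5, 0.75]
f(0.625) = 1.501953 > 0, so the root lies in [0.625, 0.75]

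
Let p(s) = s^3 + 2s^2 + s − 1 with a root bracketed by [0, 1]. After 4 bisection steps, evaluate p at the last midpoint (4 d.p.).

-0.0959

s = 0.5 gives p = 0.125, positive; keep [0, 0.5]
s = 0.25 gives p = -0.609375, negative; keep [0.25, 0.5]
s = 0.375 gives p = -0.291016, negative; keep [0.375, 0.5]
s = 0.4375 gives p = -0.0959, negative; keep [0.4375, 0.5]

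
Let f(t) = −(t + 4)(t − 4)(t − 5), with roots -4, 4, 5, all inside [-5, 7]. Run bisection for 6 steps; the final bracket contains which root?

midpoint 1: f = -60 < 0 → [-5, 1]
midpoint -2: f = -84 < 0 → [-5, -2]
midpoint -3.5: f = -31.875 < 0 → [-5, -3.5]
midpoint -4.25: f = 19.0781 > 0 → [-4.25, -3.5]
midpoint -3.875: f = -8.7363 < 0 → [-4.25, -3.875]
midpoint -4.0625: f = 4.5667 > 0 → [-4.0625, -3.875]

-4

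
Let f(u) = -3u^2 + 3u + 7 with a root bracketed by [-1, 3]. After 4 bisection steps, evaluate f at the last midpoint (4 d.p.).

midpoint 1: f = 7 > 0 → [1, 3]
midpoint 2: f = 1 > 0 → [2, 3]
midpoint 2.5: f = -4.25 < 0 → [2, 2.5]
midpoint 2.25: f = -1.4375 < 0 → [2, 2.25]

-1.4375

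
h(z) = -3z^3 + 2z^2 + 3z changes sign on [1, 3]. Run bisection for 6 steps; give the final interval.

[1.375, 1.40625]

z = 2 gives h = -10, negative; keep [1, 2]
z = 1.5 gives h = -1.125, negative; keep [1, 1.5]
z = 1.25 gives h = 1.015625, positive; keep [1.25, 1.5]
z = 1.375 gives h = 0.1074, positive; keep [1.375, 1.5]
z = 1.4375 gives h = -0.4661, negative; keep [1.375, 1.4375]
z = 1.40625 gives h = -0.1689, negative; keep [1.375, 1.40625]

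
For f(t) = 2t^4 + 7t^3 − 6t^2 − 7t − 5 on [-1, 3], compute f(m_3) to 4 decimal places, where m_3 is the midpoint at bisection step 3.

4.7500

f(1) = -9 < 0, so the root lies in [1, 3]
f(2) = 45 > 0, so the root lies in [1, 2]
f(1.5) = 4.75 > 0, so the root lies in [1, 1.5]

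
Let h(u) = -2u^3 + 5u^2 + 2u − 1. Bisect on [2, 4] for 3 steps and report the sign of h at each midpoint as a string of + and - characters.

-++

m = 3, h(m) = -4 (−); new bracket [2, 3]
m = 2.5, h(m) = 4 (+); new bracket [2.5, 3]
m = 2.75, h(m) = 0.71875 (+); new bracket [2.75, 3]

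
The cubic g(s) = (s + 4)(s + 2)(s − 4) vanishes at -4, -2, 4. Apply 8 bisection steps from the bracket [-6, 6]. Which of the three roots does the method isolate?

4

midpoint 0: g = -32 < 0 → [0, 6]
midpoint 3: g = -35 < 0 → [3, 6]
midpoint 4.5: g = 27.625 > 0 → [3, 4.5]
midpoint 3.75: g = -11.1406 < 0 → [3.75, 4.5]
midpoint 4.125: g = 6.2207 > 0 → [3.75, 4.125]
midpoint 3.9375: g = -2.9456 < 0 → [3.9375, 4.125]
midpoint 4.03125: g = 1.5137 > 0 → [3.9375, 4.03125]
midpoint 3.984375: g = -0.7466 < 0 → [3.984375, 4.03125]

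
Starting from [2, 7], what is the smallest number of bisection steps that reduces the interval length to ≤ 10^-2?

9

Width after n steps is 5/2^n. Need 2^n ≥ 5/10^-2 = 500.
2^8 = 256 < 500 ≤ 2^9 = 512, so n = 9.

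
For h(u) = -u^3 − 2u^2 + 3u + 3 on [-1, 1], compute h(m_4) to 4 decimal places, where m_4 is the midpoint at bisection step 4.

midpoint 0: h = 3 > 0 → [-1, 0]
midpoint -0.5: h = 1.125 > 0 → [-1, -0.5]
midpoint -0.75: h = 0.046875 > 0 → [-1, -0.75]
midpoint -0.875: h = -0.4863 < 0 → [-0.875, -0.75]

-0.4863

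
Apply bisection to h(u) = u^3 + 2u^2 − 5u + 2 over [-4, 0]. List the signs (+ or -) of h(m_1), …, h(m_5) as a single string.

+++--

u = -2 gives h = 12, positive; keep [-4, -2]
u = -3 gives h = 8, positive; keep [-4, -3]
u = -3.5 gives h = 1.125, positive; keep [-4, -3.5]
u = -3.75 gives h = -3.8594, negative; keep [-3.75, -3.5]
u = -3.625 gives h = -1.2285, negative; keep [-3.625, -3.5]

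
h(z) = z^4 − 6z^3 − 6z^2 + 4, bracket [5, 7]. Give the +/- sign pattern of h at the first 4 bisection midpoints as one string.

---+

m = 6, h(m) = -212 (−); new bracket [6, 7]
m = 6.5, h(m) = -112.1875 (−); new bracket [6.5, 7]
m = 6.75, h(m) = -38.714844 (−); new bracket [6.75, 7]
m = 6.875, h(m) = 4.7385 (+); new bracket [6.75, 6.875]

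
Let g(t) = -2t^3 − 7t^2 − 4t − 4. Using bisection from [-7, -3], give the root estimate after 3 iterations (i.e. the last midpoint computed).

midpoint -5: g = 91 > 0 → [-5, -3]
midpoint -4: g = 28 > 0 → [-4, -3]
midpoint -3.5: g = 10 > 0 → [-3.5, -3]

-3.5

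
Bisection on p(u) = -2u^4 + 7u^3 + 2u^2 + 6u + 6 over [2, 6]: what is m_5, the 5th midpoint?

3.875

m = 4, p(m) = -2 (−); new bracket [2, 4]
m = 3, p(m) = 69 (+); new bracket [3, 4]
m = 3.5, p(m) = 51.5 (+); new bracket [3.5, 4]
m = 3.75, p(m) = 30.2578 (+); new bracket [3.75, 4]
m = 3.875, p(m) = 15.6421 (+); new bracket [3.875, 4]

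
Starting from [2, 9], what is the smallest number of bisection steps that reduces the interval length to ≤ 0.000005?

Width after n steps is 7/2^n. Need 2^n ≥ 7/0.000005 = 1400000.
2^20 = 1048576 < 1400000 ≤ 2^21 = 2097152, so n = 21.

21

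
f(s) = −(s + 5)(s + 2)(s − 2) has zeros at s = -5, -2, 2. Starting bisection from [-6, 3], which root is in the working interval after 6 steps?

2

m = -1.5, f(m) = 6.125 (+); new bracket [-1.5, 3]
m = 0.75, f(m) = 19.765625 (+); new bracket [0.75, 3]
m = 1.875, f(m) = 3.330078 (+); new bracket [1.875, 3]
m = 2.4375, f(m) = -14.4392 (−); new bracket [1.875, 2.4375]
m = 2.15625, f(m) = -4.6474 (−); new bracket [1.875, 2.15625]
m = 2.015625, f(m) = -0.4402 (−); new bracket [1.875, 2.015625]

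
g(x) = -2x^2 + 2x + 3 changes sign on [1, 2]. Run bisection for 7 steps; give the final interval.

x = 1.5 gives g = 1.5, positive; keep [1.5, 2]
x = 1.75 gives g = 0.375, positive; keep [1.75, 2]
x = 1.875 gives g = -0.28125, negative; keep [1.75, 1.875]
x = 1.8125 gives g = 0.0547, positive; keep [1.8125, 1.875]
x = 1.84375 gives g = -0.1113, negative; keep [1.8125, 1.84375]
x = 1.828125 gives g = -0.0278, negative; keep [1.8125, 1.828125]
x = 1.8203125 gives g = 0.0135, positive; keep [1.8203125, 1.828125]

[1.8203125, 1.828125]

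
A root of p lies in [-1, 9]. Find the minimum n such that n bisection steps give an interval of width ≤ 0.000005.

Width after n steps is 10/2^n. Need 2^n ≥ 10/0.000005 = 2000000.
2^20 = 1048576 < 2000000 ≤ 2^21 = 2097152, so n = 21.

21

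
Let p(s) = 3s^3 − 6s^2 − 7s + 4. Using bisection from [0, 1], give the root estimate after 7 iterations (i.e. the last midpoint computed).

0.4453125

p(0.5) = -0.625 < 0, so the root lies in [0, 0.5]
p(0.25) = 1.921875 > 0, so the root lies in [0.25, 0.5]
p(0.375) = 0.689453 > 0, so the root lies in [0.375, 0.5]
p(0.4375) = 0.0403 > 0, so the root lies in [0.4375, 0.5]
p(0.46875) = -0.2906 < 0, so the root lies in [0.4375, 0.46875]
p(0.453125) = -0.1247 < 0, so the root lies in [0.4375, 0.453125]
p(0.4453125) = -0.0421 < 0, so the root lies in [0.4375, 0.4453125]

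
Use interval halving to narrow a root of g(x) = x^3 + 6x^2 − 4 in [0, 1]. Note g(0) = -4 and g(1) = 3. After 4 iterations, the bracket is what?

midpoint 0.5: g = -2.375 < 0 → [0.5, 1]
midpoint 0.75: g = -0.203125 < 0 → [0.75, 1]
midpoint 0.875: g = 1.263672 > 0 → [0.75, 0.875]
midpoint 0.8125: g = 0.4973 > 0 → [0.75, 0.8125]

[0.75, 0.8125]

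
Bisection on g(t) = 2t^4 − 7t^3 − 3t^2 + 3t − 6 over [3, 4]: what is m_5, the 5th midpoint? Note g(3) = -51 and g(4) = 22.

3.84375

t = 3.5 gives g = -32.25, negative; keep [3.5, 4]
t = 3.75 gives g = -10.570312, negative; keep [3.75, 4]
t = 3.875 gives g = 4.217285, positive; keep [3.75, 3.875]
t = 3.8125 gives g = -3.5334, negative; keep [3.8125, 3.875]
t = 3.84375 gives g = 0.2506, positive; keep [3.8125, 3.84375]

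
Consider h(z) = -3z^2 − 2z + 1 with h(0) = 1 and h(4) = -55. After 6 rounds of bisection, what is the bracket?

midpoint 2: h = -15 < 0 → [0, 2]
midpoint 1: h = -4 < 0 → [0, 1]
midpoint 0.5: h = -0.75 < 0 → [0, 0.5]
midpoint 0.25: h = 0.3125 > 0 → [0.25, 0.5]
midpoint 0.375: h = -0.1719 < 0 → [0.25, 0.375]
midpoint 0.3125: h = 0.082 > 0 → [0.3125, 0.375]

[0.3125, 0.375]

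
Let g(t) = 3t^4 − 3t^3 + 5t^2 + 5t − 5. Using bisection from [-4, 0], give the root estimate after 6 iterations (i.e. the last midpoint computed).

t = -2 gives g = 77, positive; keep [-2, 0]
t = -1 gives g = 1, positive; keep [-1, 0]
t = -0.5 gives g = -5.6875, negative; keep [-1, -0.5]
t = -0.75 gives g = -3.7227, negative; keep [-1, -0.75]
t = -0.875 gives g = -1.7786, negative; keep [-1, -0.875]
t = -0.9375 gives g = -0.5036, negative; keep [-1, -0.9375]

-0.9375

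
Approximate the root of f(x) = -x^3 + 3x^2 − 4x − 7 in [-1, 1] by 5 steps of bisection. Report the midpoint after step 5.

-0.9375

x = 0 gives f = -7, negative; keep [-1, 0]
x = -0.5 gives f = -4.125, negative; keep [-1, -0.5]
x = -0.75 gives f = -1.890625, negative; keep [-1, -0.75]
x = -0.875 gives f = -0.5332, negative; keep [-1, -0.875]
x = -0.9375 gives f = 0.2107, positive; keep [-0.9375, -0.875]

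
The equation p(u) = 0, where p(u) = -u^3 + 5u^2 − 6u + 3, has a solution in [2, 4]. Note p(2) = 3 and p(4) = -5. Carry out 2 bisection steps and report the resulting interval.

[3.5, 4]

midpoint 3: p = 3 > 0 → [3, 4]
midpoint 3.5: p = 0.375 > 0 → [3.5, 4]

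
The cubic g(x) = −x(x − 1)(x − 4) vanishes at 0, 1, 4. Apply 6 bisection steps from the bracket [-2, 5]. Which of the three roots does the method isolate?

midpoint 1.5: g = 1.875 > 0 → [1.5, 5]
midpoint 3.25: g = 5.484375 > 0 → [3.25, 5]
midpoint 4.125: g = -1.611328 < 0 → [3.25, 4.125]
midpoint 3.6875: g = 3.0969 > 0 → [3.6875, 4.125]
midpoint 3.90625: g = 1.0643 > 0 → [3.90625, 4.125]
midpoint 4.015625: g = -0.1892 < 0 → [3.90625, 4.015625]

4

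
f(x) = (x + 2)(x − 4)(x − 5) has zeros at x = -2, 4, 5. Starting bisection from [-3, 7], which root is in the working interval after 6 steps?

-2

m = 2, f(m) = 24 (+); new bracket [-3, 2]
m = -0.5, f(m) = 37.125 (+); new bracket [-3, -0.5]
m = -1.75, f(m) = 9.703125 (+); new bracket [-3, -1.75]
m = -2.375, f(m) = -17.6309 (−); new bracket [-2.375, -1.75]
m = -2.0625, f(m) = -2.676 (−); new bracket [-2.0625, -1.75]
m = -1.90625, f(m) = 3.8241 (+); new bracket [-2.0625, -1.90625]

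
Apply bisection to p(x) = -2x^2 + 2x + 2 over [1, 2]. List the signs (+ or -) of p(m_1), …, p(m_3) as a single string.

midpoint 1.5: p = 0.5 > 0 → [1.5, 2]
midpoint 1.75: p = -0.625 < 0 → [1.5, 1.75]
midpoint 1.625: p = -0.03125 < 0 → [1.5, 1.625]

+--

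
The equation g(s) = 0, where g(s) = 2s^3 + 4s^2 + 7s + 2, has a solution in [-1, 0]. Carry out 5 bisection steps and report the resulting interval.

g(-0.5) = -0.75 < 0, so the root lies in [-0.5, 0]
g(-0.25) = 0.46875 > 0, so the root lies in [-0.5, -0.25]
g(-0.375) = -0.167969 < 0, so the root lies in [-0.375, -0.25]
g(-0.3125) = 0.1421 > 0, so the root lies in [-0.375, -0.3125]
g(-0.34375) = -0.0148 < 0, so the root lies in [-0.34375, -0.3125]

[-0.34375, -0.3125]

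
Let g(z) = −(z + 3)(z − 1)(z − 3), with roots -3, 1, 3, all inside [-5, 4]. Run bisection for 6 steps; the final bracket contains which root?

-3

m = -0.5, g(m) = -13.125 (−); new bracket [-5, -0.5]
m = -2.75, g(m) = -5.390625 (−); new bracket [-5, -2.75]
m = -3.875, g(m) = 29.326172 (+); new bracket [-3.875, -2.75]
m = -3.3125, g(m) = 8.5071 (+); new bracket [-3.3125, -2.75]
m = -3.03125, g(m) = 0.7598 (+); new bracket [-3.03125, -2.75]
m = -2.890625, g(m) = -2.5067 (−); new bracket [-3.03125, -2.890625]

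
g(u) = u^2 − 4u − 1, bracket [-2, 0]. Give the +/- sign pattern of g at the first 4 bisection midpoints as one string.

+++-

midpoint -1: g = 4 > 0 → [-1, 0]
midpoint -0.5: g = 1.25 > 0 → [-0.5, 0]
midpoint -0.25: g = 0.0625 > 0 → [-0.25, 0]
midpoint -0.125: g = -0.4844 < 0 → [-0.25, -0.125]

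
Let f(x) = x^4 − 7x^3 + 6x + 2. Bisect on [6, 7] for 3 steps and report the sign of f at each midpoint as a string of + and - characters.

--+

midpoint 6.5: f = -96.3125 < 0 → [6.5, 7]
midpoint 6.75: f = -34.386719 < 0 → [6.75, 7]
midpoint 6.875: f = 2.631104 > 0 → [6.75, 6.875]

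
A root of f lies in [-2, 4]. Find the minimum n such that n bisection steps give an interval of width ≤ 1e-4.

Width after n steps is 6/2^n. Need 2^n ≥ 6/1e-4 = 60000.
2^15 = 32768 < 60000 ≤ 2^16 = 65536, so n = 16.

16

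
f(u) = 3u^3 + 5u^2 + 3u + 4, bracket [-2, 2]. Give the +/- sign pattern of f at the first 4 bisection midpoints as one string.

midpoint 0: f = 4 > 0 → [-2, 0]
midpoint -1: f = 3 > 0 → [-2, -1]
midpoint -1.5: f = 0.625 > 0 → [-2, -1.5]
midpoint -1.75: f = -2.0156 < 0 → [-1.75, -1.5]

+++-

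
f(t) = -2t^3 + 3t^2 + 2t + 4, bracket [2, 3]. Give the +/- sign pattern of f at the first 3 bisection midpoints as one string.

m = 2.5, f(m) = -3.5 (−); new bracket [2, 2.5]
m = 2.25, f(m) = 0.90625 (+); new bracket [2.25, 2.5]
m = 2.375, f(m) = -1.121094 (−); new bracket [2.25, 2.375]

-+-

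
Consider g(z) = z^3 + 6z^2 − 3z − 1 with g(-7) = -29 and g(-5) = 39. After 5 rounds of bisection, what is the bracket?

[-6.5, -6.4375]

midpoint -6: g = 17 > 0 → [-7, -6]
midpoint -6.5: g = -2.625 < 0 → [-6.5, -6]
midpoint -6.25: g = 7.984375 > 0 → [-6.5, -6.25]
midpoint -6.375: g = 2.8848 > 0 → [-6.5, -6.375]
midpoint -6.4375: g = 0.1819 > 0 → [-6.5, -6.4375]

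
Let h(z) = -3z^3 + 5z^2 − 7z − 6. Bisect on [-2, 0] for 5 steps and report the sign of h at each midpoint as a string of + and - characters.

+-+++

midpoint -1: h = 9 > 0 → [-1, 0]
midpoint -0.5: h = -0.875 < 0 → [-1, -0.5]
midpoint -0.75: h = 3.328125 > 0 → [-0.75, -0.5]
midpoint -0.625: h = 1.0605 > 0 → [-0.625, -0.5]
midpoint -0.5625: h = 0.0535 > 0 → [-0.5625, -0.5]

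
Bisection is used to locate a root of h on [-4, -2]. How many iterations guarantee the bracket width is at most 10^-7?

25

Width after n steps is 2/2^n. Need 2^n ≥ 2/10^-7 = 20000000.
2^24 = 16777216 < 20000000 ≤ 2^25 = 33554432, so n = 25.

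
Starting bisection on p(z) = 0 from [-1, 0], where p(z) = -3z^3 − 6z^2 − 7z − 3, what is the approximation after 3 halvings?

p(-0.5) = -0.625 < 0, so the root lies in [-1, -0.5]
p(-0.75) = 0.140625 > 0, so the root lies in [-0.75, -0.5]
p(-0.625) = -0.236328 < 0, so the root lies in [-0.75, -0.625]

-0.625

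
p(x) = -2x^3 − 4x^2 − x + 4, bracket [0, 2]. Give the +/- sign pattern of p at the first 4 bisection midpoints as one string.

-++-

p(1) = -3 < 0, so the root lies in [0, 1]
p(0.5) = 2.25 > 0, so the root lies in [0.5, 1]
p(0.75) = 0.15625 > 0, so the root lies in [0.75, 1]
p(0.875) = -1.2773 < 0, so the root lies in [0.75, 0.875]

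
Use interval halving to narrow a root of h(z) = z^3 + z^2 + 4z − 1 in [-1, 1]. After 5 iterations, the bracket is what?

[0.1875, 0.25]

m = 0, h(m) = -1 (−); new bracket [0, 1]
m = 0.5, h(m) = 1.375 (+); new bracket [0, 0.5]
m = 0.25, h(m) = 0.078125 (+); new bracket [0, 0.25]
m = 0.125, h(m) = -0.4824 (−); new bracket [0.125, 0.25]
m = 0.1875, h(m) = -0.2083 (−); new bracket [0.1875, 0.25]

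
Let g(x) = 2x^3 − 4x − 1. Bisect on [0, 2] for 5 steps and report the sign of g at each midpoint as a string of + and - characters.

--+++

midpoint 1: g = -3 < 0 → [1, 2]
midpoint 1.5: g = -0.25 < 0 → [1.5, 2]
midpoint 1.75: g = 2.71875 > 0 → [1.5, 1.75]
midpoint 1.625: g = 1.082 > 0 → [1.5, 1.625]
midpoint 1.5625: g = 0.3794 > 0 → [1.5, 1.5625]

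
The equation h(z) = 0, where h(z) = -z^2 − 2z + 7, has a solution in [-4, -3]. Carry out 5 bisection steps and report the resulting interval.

[-3.84375, -3.8125]

h(-3.5) = 1.75 > 0, so the root lies in [-4, -3.5]
h(-3.75) = 0.4375 > 0, so the root lies in [-4, -3.75]
h(-3.875) = -0.265625 < 0, so the root lies in [-3.875, -3.75]
h(-3.8125) = 0.0898 > 0, so the root lies in [-3.875, -3.8125]
h(-3.84375) = -0.0869 < 0, so the root lies in [-3.84375, -3.8125]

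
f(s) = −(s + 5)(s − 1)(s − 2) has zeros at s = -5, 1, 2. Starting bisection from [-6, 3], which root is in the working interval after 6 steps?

s = -1.5 gives f = -30.625, negative; keep [-6, -1.5]
s = -3.75 gives f = -34.140625, negative; keep [-6, -3.75]
s = -4.875 gives f = -5.048828, negative; keep [-6, -4.875]
s = -5.4375 gives f = 20.947, positive; keep [-5.4375, -4.875]
s = -5.15625 gives f = 6.8837, positive; keep [-5.15625, -4.875]
s = -5.015625 gives f = 0.6594, positive; keep [-5.015625, -4.875]

-5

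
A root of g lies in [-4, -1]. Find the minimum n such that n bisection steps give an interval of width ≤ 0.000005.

Width after n steps is 3/2^n. Need 2^n ≥ 3/0.000005 = 600000.
2^19 = 524288 < 600000 ≤ 2^20 = 1048576, so n = 20.

20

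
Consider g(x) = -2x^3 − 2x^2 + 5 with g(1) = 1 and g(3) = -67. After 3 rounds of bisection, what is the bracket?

[1, 1.25]

midpoint 2: g = -19 < 0 → [1, 2]
midpoint 1.5: g = -6.25 < 0 → [1, 1.5]
midpoint 1.25: g = -2.03125 < 0 → [1, 1.25]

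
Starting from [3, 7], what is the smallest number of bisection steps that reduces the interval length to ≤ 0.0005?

Width after n steps is 4/2^n. Need 2^n ≥ 4/0.0005 = 8000.
2^12 = 4096 < 8000 ≤ 2^13 = 8192, so n = 13.

13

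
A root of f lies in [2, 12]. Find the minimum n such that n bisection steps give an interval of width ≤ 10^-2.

10

Width after n steps is 10/2^n. Need 2^n ≥ 10/10^-2 = 1000.
2^9 = 512 < 1000 ≤ 2^10 = 1024, so n = 10.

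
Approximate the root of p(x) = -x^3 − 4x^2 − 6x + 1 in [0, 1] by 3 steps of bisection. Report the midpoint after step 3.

0.125

x = 0.5 gives p = -3.125, negative; keep [0, 0.5]
x = 0.25 gives p = -0.765625, negative; keep [0, 0.25]
x = 0.125 gives p = 0.185547, positive; keep [0.125, 0.25]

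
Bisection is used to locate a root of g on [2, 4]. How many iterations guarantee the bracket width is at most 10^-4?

15

Width after n steps is 2/2^n. Need 2^n ≥ 2/10^-4 = 20000.
2^14 = 16384 < 20000 ≤ 2^15 = 32768, so n = 15.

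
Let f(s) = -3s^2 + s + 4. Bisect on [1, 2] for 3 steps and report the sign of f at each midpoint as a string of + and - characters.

-+-

f(1.5) = -1.25 < 0, so the root lies in [1, 1.5]
f(1.25) = 0.5625 > 0, so the root lies in [1.25, 1.5]
f(1.375) = -0.296875 < 0, so the root lies in [1.25, 1.375]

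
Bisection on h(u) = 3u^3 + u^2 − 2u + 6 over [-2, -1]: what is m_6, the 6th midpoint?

-1.578125

m = -1.5, h(m) = 1.125 (+); new bracket [-2, -1.5]
m = -1.75, h(m) = -3.515625 (−); new bracket [-1.75, -1.5]
m = -1.625, h(m) = -0.982422 (−); new bracket [-1.625, -1.5]
m = -1.5625, h(m) = 0.1223 (+); new bracket [-1.625, -1.5625]
m = -1.59375, h(m) = -0.417 (−); new bracket [-1.59375, -1.5625]
m = -1.578125, h(m) = -0.1441 (−); new bracket [-1.578125, -1.5625]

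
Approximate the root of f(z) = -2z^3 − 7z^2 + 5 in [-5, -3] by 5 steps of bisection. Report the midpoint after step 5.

m = -4, f(m) = 21 (+); new bracket [-4, -3]
m = -3.5, f(m) = 5 (+); new bracket [-3.5, -3]
m = -3.25, f(m) = -0.28125 (−); new bracket [-3.5, -3.25]
m = -3.375, f(m) = 2.1523 (+); new bracket [-3.375, -3.25]
m = -3.3125, f(m) = 0.8853 (+); new bracket [-3.3125, -3.25]

-3.3125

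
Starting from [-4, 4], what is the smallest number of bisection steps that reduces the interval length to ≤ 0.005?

11

Width after n steps is 8/2^n. Need 2^n ≥ 8/0.005 = 1600.
2^10 = 1024 < 1600 ≤ 2^11 = 2048, so n = 11.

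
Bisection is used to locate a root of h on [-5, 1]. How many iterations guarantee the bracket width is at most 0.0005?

Width after n steps is 6/2^n. Need 2^n ≥ 6/0.0005 = 12000.
2^13 = 8192 < 12000 ≤ 2^14 = 16384, so n = 14.

14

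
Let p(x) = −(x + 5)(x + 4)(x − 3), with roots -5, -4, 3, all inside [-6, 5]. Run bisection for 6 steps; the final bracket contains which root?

3

m = -0.5, p(m) = 55.125 (+); new bracket [-0.5, 5]
m = 2.25, p(m) = 33.984375 (+); new bracket [2.25, 5]
m = 3.625, p(m) = -41.103516 (−); new bracket [2.25, 3.625]
m = 2.9375, p(m) = 3.4417 (+); new bracket [2.9375, 3.625]
m = 3.28125, p(m) = -16.9588 (−); new bracket [2.9375, 3.28125]
m = 3.109375, p(m) = -6.3058 (−); new bracket [2.9375, 3.109375]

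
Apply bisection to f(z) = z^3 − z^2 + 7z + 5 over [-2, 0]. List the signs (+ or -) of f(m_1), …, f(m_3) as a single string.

-+-

midpoint -1: f = -4 < 0 → [-1, 0]
midpoint -0.5: f = 1.125 > 0 → [-1, -0.5]
midpoint -0.75: f = -1.234375 < 0 → [-0.75, -0.5]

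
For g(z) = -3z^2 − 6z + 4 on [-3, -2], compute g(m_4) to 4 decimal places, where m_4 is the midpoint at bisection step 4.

-0.3242

g(-2.5) = 0.25 > 0, so the root lies in [-3, -2.5]
g(-2.75) = -2.1875 < 0, so the root lies in [-2.75, -2.5]
g(-2.625) = -0.921875 < 0, so the root lies in [-2.625, -2.5]
g(-2.5625) = -0.3242 < 0, so the root lies in [-2.5625, -2.5]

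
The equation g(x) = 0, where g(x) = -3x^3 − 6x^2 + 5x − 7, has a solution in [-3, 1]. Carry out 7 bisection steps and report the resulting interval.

[-2.875, -2.84375]

midpoint -1: g = -15 < 0 → [-3, -1]
midpoint -2: g = -17 < 0 → [-3, -2]
midpoint -2.5: g = -10.125 < 0 → [-3, -2.5]
midpoint -2.75: g = -3.7344 < 0 → [-3, -2.75]
midpoint -2.875: g = 0.3223 > 0 → [-2.875, -2.75]
midpoint -2.8125: g = -1.7815 < 0 → [-2.875, -2.8125]
midpoint -2.84375: g = -0.7487 < 0 → [-2.875, -2.84375]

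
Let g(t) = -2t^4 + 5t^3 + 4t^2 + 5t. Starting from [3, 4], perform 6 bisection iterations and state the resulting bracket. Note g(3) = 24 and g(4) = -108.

t = 3.5 gives g = -19.25, negative; keep [3, 3.5]
t = 3.25 gives g = 7.007812, positive; keep [3.25, 3.5]
t = 3.375 gives g = -4.838379, negative; keep [3.25, 3.375]
t = 3.3125 gives g = 1.3894, positive; keep [3.3125, 3.375]
t = 3.34375 gives g = -1.6464, negative; keep [3.3125, 3.34375]
t = 3.328125 gives g = -0.1092, negative; keep [3.3125, 3.328125]

[3.3125, 3.328125]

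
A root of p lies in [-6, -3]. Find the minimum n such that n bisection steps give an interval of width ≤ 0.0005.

Width after n steps is 3/2^n. Need 2^n ≥ 3/0.0005 = 6000.
2^12 = 4096 < 6000 ≤ 2^13 = 8192, so n = 13.

13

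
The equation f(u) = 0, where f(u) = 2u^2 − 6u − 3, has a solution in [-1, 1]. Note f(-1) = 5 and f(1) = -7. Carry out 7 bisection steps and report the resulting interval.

[-0.4375, -0.421875]

midpoint 0: f = -3 < 0 → [-1, 0]
midpoint -0.5: f = 0.5 > 0 → [-0.5, 0]
midpoint -0.25: f = -1.375 < 0 → [-0.5, -0.25]
midpoint -0.375: f = -0.4688 < 0 → [-0.5, -0.375]
midpoint -0.4375: f = 0.0078 > 0 → [-0.4375, -0.375]
midpoint -0.40625: f = -0.2324 < 0 → [-0.4375, -0.40625]
midpoint -0.421875: f = -0.1128 < 0 → [-0.4375, -0.421875]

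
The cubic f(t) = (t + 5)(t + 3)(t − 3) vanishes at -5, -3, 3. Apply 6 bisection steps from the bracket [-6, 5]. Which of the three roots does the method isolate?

m = -0.5, f(m) = -39.375 (−); new bracket [-0.5, 5]
m = 2.25, f(m) = -28.546875 (−); new bracket [2.25, 5]
m = 3.625, f(m) = 35.712891 (+); new bracket [2.25, 3.625]
m = 2.9375, f(m) = -2.9456 (−); new bracket [2.9375, 3.625]
m = 3.28125, f(m) = 14.6297 (+); new bracket [2.9375, 3.28125]
m = 3.109375, f(m) = 5.4188 (+); new bracket [2.9375, 3.109375]

3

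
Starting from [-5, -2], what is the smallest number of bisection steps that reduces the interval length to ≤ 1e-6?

Width after n steps is 3/2^n. Need 2^n ≥ 3/1e-6 = 3000000.
2^21 = 2097152 < 3000000 ≤ 2^22 = 4194304, so n = 22.

22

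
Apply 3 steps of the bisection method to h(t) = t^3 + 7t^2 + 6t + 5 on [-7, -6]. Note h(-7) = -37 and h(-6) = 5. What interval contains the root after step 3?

[-6.25, -6.125]

midpoint -6.5: h = -12.875 < 0 → [-6.5, -6]
midpoint -6.25: h = -3.203125 < 0 → [-6.25, -6]
midpoint -6.125: h = 1.076172 > 0 → [-6.25, -6.125]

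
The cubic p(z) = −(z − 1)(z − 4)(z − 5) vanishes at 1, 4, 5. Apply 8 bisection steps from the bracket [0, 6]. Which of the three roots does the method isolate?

1

p(3) = -4 < 0, so the root lies in [0, 3]
p(1.5) = -4.375 < 0, so the root lies in [0, 1.5]
p(0.75) = 3.453125 > 0, so the root lies in [0.75, 1.5]
p(1.125) = -1.3926 < 0, so the root lies in [0.75, 1.125]
p(0.9375) = 0.7776 > 0, so the root lies in [0.9375, 1.125]
p(1.03125) = -0.3682 < 0, so the root lies in [0.9375, 1.03125]
p(0.984375) = 0.1892 > 0, so the root lies in [0.984375, 1.03125]
p(1.0078125) = -0.0933 < 0, so the root lies in [0.984375, 1.0078125]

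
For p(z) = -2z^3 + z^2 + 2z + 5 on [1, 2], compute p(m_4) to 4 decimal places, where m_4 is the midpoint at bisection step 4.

z = 1.5 gives p = 3.5, positive; keep [1.5, 2]
z = 1.75 gives p = 0.84375, positive; keep [1.75, 2]
z = 1.875 gives p = -0.917969, negative; keep [1.75, 1.875]
z = 1.8125 gives p = 0.0015, positive; keep [1.8125, 1.875]

0.0015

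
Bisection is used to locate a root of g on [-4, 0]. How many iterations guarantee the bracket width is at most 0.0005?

Width after n steps is 4/2^n. Need 2^n ≥ 4/0.0005 = 8000.
2^12 = 4096 < 8000 ≤ 2^13 = 8192, so n = 13.

13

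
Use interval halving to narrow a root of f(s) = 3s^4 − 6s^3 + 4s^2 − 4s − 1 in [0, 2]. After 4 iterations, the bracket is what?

[1.625, 1.75]

f(1) = -4 < 0, so the root lies in [1, 2]
f(1.5) = -3.0625 < 0, so the root lies in [1.5, 2]
f(1.75) = 0.230469 > 0, so the root lies in [1.5, 1.75]
f(1.625) = -1.7649 < 0, so the root lies in [1.625, 1.75]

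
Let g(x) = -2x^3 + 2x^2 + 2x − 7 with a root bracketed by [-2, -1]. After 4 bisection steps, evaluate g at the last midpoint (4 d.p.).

0.1987

midpoint -1.5: g = 1.25 > 0 → [-1.5, -1]
midpoint -1.25: g = -2.46875 < 0 → [-1.5, -1.25]
midpoint -1.375: g = -0.769531 < 0 → [-1.5, -1.375]
midpoint -1.4375: g = 0.1987 > 0 → [-1.4375, -1.375]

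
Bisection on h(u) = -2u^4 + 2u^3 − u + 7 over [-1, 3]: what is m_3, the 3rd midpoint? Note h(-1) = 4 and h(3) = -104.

1.5

m = 1, h(m) = 6 (+); new bracket [1, 3]
m = 2, h(m) = -11 (−); new bracket [1, 2]
m = 1.5, h(m) = 2.125 (+); new bracket [1.5, 2]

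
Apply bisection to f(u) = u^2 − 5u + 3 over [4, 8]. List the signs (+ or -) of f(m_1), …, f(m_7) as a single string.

+++-++-

u = 6 gives f = 9, positive; keep [4, 6]
u = 5 gives f = 3, positive; keep [4, 5]
u = 4.5 gives f = 0.75, positive; keep [4, 4.5]
u = 4.25 gives f = -0.1875, negative; keep [4.25, 4.5]
u = 4.375 gives f = 0.2656, positive; keep [4.25, 4.375]
u = 4.3125 gives f = 0.0352, positive; keep [4.25, 4.3125]
u = 4.28125 gives f = -0.0771, negative; keep [4.28125, 4.3125]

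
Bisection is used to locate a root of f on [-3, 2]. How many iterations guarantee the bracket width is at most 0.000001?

23

Width after n steps is 5/2^n. Need 2^n ≥ 5/0.000001 = 5000000.
2^22 = 4194304 < 5000000 ≤ 2^23 = 8388608, so n = 23.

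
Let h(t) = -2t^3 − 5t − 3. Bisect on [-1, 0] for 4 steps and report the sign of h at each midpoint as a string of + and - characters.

midpoint -0.5: h = -0.25 < 0 → [-1, -0.5]
midpoint -0.75: h = 1.59375 > 0 → [-0.75, -0.5]
midpoint -0.625: h = 0.613281 > 0 → [-0.625, -0.5]
midpoint -0.5625: h = 0.1685 > 0 → [-0.5625, -0.5]

-+++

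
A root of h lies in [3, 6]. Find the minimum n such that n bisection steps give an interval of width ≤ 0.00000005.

26

Width after n steps is 3/2^n. Need 2^n ≥ 3/0.00000005 = 60000000.
2^25 = 33554432 < 60000000 ≤ 2^26 = 67108864, so n = 26.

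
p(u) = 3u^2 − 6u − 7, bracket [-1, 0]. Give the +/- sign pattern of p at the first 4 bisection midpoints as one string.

--+-

p(-0.5) = -3.25 < 0, so the root lies in [-1, -0.5]
p(-0.75) = -0.8125 < 0, so the root lies in [-1, -0.75]
p(-0.875) = 0.546875 > 0, so the root lies in [-0.875, -0.75]
p(-0.8125) = -0.1445 < 0, so the root lies in [-0.875, -0.8125]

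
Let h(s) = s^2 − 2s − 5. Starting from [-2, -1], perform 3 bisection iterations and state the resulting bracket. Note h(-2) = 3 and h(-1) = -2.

[-1.5, -1.375]

midpoint -1.5: h = 0.25 > 0 → [-1.5, -1]
midpoint -1.25: h = -0.9375 < 0 → [-1.5, -1.25]
midpoint -1.375: h = -0.359375 < 0 → [-1.5, -1.375]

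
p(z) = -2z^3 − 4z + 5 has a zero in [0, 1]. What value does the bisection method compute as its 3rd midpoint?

0.875

m = 0.5, p(m) = 2.75 (+); new bracket [0.5, 1]
m = 0.75, p(m) = 1.15625 (+); new bracket [0.75, 1]
m = 0.875, p(m) = 0.160156 (+); new bracket [0.875, 1]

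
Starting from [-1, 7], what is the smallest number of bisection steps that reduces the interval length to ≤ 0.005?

Width after n steps is 8/2^n. Need 2^n ≥ 8/0.005 = 1600.
2^10 = 1024 < 1600 ≤ 2^11 = 2048, so n = 11.

11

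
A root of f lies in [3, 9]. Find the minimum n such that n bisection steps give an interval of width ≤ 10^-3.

13

Width after n steps is 6/2^n. Need 2^n ≥ 6/10^-3 = 6000.
2^12 = 4096 < 6000 ≤ 2^13 = 8192, so n = 13.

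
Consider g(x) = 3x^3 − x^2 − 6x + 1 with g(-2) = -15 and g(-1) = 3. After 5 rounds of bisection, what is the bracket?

[-1.34375, -1.3125]

midpoint -1.5: g = -2.375 < 0 → [-1.5, -1]
midpoint -1.25: g = 1.078125 > 0 → [-1.5, -1.25]
midpoint -1.375: g = -0.439453 < 0 → [-1.375, -1.25]
midpoint -1.3125: g = 0.3694 > 0 → [-1.375, -1.3125]
midpoint -1.34375: g = -0.0222 < 0 → [-1.34375, -1.3125]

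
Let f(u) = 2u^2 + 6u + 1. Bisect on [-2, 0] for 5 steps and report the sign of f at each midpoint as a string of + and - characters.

---+-

u = -1 gives f = -3, negative; keep [-1, 0]
u = -0.5 gives f = -1.5, negative; keep [-0.5, 0]
u = -0.25 gives f = -0.375, negative; keep [-0.25, 0]
u = -0.125 gives f = 0.2812, positive; keep [-0.25, -0.125]
u = -0.1875 gives f = -0.0547, negative; keep [-0.1875, -0.125]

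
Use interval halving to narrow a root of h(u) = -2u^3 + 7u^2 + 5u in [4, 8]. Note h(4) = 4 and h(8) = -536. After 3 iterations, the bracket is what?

midpoint 6: h = -150 < 0 → [4, 6]
midpoint 5: h = -50 < 0 → [4, 5]
midpoint 4.5: h = -18 < 0 → [4, 4.5]

[4, 4.5]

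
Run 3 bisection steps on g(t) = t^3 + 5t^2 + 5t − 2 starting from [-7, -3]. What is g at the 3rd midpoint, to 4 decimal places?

-1.1250

midpoint -5: g = -27 < 0 → [-5, -3]
midpoint -4: g = -6 < 0 → [-4, -3]
midpoint -3.5: g = -1.125 < 0 → [-3.5, -3]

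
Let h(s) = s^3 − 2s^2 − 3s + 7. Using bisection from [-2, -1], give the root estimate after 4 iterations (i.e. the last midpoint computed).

m = -1.5, h(m) = 3.625 (+); new bracket [-2, -1.5]
m = -1.75, h(m) = 0.765625 (+); new bracket [-2, -1.75]
m = -1.875, h(m) = -0.998047 (−); new bracket [-1.875, -1.75]
m = -1.8125, h(m) = -0.0872 (−); new bracket [-1.8125, -1.75]

-1.8125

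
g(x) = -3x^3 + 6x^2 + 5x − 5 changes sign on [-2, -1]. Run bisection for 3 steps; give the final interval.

midpoint -1.5: g = 11.125 > 0 → [-1.5, -1]
midpoint -1.25: g = 3.984375 > 0 → [-1.25, -1]
midpoint -1.125: g = 1.240234 > 0 → [-1.125, -1]

[-1.125, -1]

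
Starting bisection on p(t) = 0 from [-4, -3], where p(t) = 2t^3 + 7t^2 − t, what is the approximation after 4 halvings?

t = -3.5 gives p = 3.5, positive; keep [-4, -3.5]
t = -3.75 gives p = -3.28125, negative; keep [-3.75, -3.5]
t = -3.625 gives p = 0.339844, positive; keep [-3.75, -3.625]
t = -3.6875 gives p = -1.4116, negative; keep [-3.6875, -3.625]

-3.6875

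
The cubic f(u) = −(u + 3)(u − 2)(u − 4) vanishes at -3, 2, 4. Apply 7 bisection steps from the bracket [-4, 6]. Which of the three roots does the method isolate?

-3

u = 1 gives f = -12, negative; keep [-4, 1]
u = -1.5 gives f = -28.875, negative; keep [-4, -1.5]
u = -2.75 gives f = -8.015625, negative; keep [-4, -2.75]
u = -3.375 gives f = 14.8652, positive; keep [-3.375, -2.75]
u = -3.0625 gives f = 2.2346, positive; keep [-3.0625, -2.75]
u = -2.90625 gives f = -3.1766, negative; keep [-3.0625, -2.90625]
u = -2.984375 gives f = -0.5439, negative; keep [-3.0625, -2.984375]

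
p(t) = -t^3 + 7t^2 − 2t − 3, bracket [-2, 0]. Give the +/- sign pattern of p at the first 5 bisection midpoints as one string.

+-+++

midpoint -1: p = 7 > 0 → [-1, 0]
midpoint -0.5: p = -0.125 < 0 → [-1, -0.5]
midpoint -0.75: p = 2.859375 > 0 → [-0.75, -0.5]
midpoint -0.625: p = 1.2285 > 0 → [-0.625, -0.5]
midpoint -0.5625: p = 0.5178 > 0 → [-0.5625, -0.5]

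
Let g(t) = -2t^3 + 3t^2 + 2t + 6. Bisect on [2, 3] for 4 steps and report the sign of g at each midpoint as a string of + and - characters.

m = 2.5, g(m) = -1.5 (−); new bracket [2, 2.5]
m = 2.25, g(m) = 2.90625 (+); new bracket [2.25, 2.5]
m = 2.375, g(m) = 0.878906 (+); new bracket [2.375, 2.5]
m = 2.4375, g(m) = -0.2651 (−); new bracket [2.375, 2.4375]

-++-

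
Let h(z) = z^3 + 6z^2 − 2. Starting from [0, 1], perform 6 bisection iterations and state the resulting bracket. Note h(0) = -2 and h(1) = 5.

[0.546875, 0.5625]

m = 0.5, h(m) = -0.375 (−); new bracket [0.5, 1]
m = 0.75, h(m) = 1.796875 (+); new bracket [0.5, 0.75]
m = 0.625, h(m) = 0.587891 (+); new bracket [0.5, 0.625]
m = 0.5625, h(m) = 0.0764 (+); new bracket [0.5, 0.5625]
m = 0.53125, h(m) = -0.1567 (−); new bracket [0.53125, 0.5625]
m = 0.546875, h(m) = -0.042 (−); new bracket [0.546875, 0.5625]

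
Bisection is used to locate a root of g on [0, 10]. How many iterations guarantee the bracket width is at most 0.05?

Width after n steps is 10/2^n. Need 2^n ≥ 10/0.05 = 200.
2^7 = 128 < 200 ≤ 2^8 = 256, so n = 8.

8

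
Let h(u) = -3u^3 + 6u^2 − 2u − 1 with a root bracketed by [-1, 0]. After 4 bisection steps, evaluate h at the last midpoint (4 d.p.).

0.3025

midpoint -0.5: h = 1.875 > 0 → [-0.5, 0]
midpoint -0.25: h = -0.078125 < 0 → [-0.5, -0.25]
midpoint -0.375: h = 0.751953 > 0 → [-0.375, -0.25]
midpoint -0.3125: h = 0.3025 > 0 → [-0.3125, -0.25]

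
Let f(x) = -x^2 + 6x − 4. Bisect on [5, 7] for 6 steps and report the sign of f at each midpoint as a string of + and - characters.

x = 6 gives f = -4, negative; keep [5, 6]
x = 5.5 gives f = -1.25, negative; keep [5, 5.5]
x = 5.25 gives f = -0.0625, negative; keep [5, 5.25]
x = 5.125 gives f = 0.4844, positive; keep [5.125, 5.25]
x = 5.1875 gives f = 0.2148, positive; keep [5.1875, 5.25]
x = 5.21875 gives f = 0.0771, positive; keep [5.21875, 5.25]

---+++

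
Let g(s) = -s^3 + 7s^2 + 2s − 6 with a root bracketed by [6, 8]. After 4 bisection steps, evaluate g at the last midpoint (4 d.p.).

s = 7 gives g = 8, positive; keep [7, 8]
s = 7.5 gives g = -19.125, negative; keep [7, 7.5]
s = 7.25 gives g = -4.640625, negative; keep [7, 7.25]
s = 7.125 gives g = 1.9043, positive; keep [7.125, 7.25]

1.9043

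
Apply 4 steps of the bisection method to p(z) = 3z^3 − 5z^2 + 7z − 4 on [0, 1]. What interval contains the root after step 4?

midpoint 0.5: p = -1.375 < 0 → [0.5, 1]
midpoint 0.75: p = -0.296875 < 0 → [0.75, 1]
midpoint 0.875: p = 0.306641 > 0 → [0.75, 0.875]
midpoint 0.8125: p = -0.0042 < 0 → [0.8125, 0.875]

[0.8125, 0.875]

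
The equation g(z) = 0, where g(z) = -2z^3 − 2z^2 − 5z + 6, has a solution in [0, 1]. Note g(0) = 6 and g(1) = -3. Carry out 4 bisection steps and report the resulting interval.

m = 0.5, g(m) = 2.75 (+); new bracket [0.5, 1]
m = 0.75, g(m) = 0.28125 (+); new bracket [0.75, 1]
m = 0.875, g(m) = -1.246094 (−); new bracket [0.75, 0.875]
m = 0.8125, g(m) = -0.4556 (−); new bracket [0.75, 0.8125]

[0.75, 0.8125]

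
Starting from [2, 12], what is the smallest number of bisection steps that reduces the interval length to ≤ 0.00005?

18

Width after n steps is 10/2^n. Need 2^n ≥ 10/0.00005 = 200000.
2^17 = 131072 < 200000 ≤ 2^18 = 262144, so n = 18.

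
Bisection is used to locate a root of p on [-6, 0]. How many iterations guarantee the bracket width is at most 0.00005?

Width after n steps is 6/2^n. Need 2^n ≥ 6/0.00005 = 120000.
2^16 = 65536 < 120000 ≤ 2^17 = 131072, so n = 17.

17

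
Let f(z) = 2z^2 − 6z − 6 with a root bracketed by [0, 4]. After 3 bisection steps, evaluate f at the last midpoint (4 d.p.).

-2.5000

z = 2 gives f = -10, negative; keep [2, 4]
z = 3 gives f = -6, negative; keep [3, 4]
z = 3.5 gives f = -2.5, negative; keep [3.5, 4]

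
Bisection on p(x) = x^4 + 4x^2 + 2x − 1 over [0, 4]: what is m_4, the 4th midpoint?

midpoint 2: p = 35 > 0 → [0, 2]
midpoint 1: p = 6 > 0 → [0, 1]
midpoint 0.5: p = 1.0625 > 0 → [0, 0.5]
midpoint 0.25: p = -0.2461 < 0 → [0.25, 0.5]

0.25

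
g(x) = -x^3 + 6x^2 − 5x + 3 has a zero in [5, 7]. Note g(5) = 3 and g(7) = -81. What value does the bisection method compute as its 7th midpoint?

5.140625

x = 6 gives g = -27, negative; keep [5, 6]
x = 5.5 gives g = -9.375, negative; keep [5, 5.5]
x = 5.25 gives g = -2.578125, negative; keep [5, 5.25]
x = 5.125 gives g = 0.3574, positive; keep [5.125, 5.25]
x = 5.1875 gives g = -1.073, negative; keep [5.125, 5.1875]
x = 5.15625 gives g = -0.3485, negative; keep [5.125, 5.15625]
x = 5.140625 gives g = 0.0067, positive; keep [5.140625, 5.15625]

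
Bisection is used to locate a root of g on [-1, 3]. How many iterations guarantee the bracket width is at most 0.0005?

Width after n steps is 4/2^n. Need 2^n ≥ 4/0.0005 = 8000.
2^12 = 4096 < 8000 ≤ 2^13 = 8192, so n = 13.

13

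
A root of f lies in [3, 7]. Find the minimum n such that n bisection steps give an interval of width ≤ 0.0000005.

23

Width after n steps is 4/2^n. Need 2^n ≥ 4/0.0000005 = 8000000.
2^22 = 4194304 < 8000000 ≤ 2^23 = 8388608, so n = 23.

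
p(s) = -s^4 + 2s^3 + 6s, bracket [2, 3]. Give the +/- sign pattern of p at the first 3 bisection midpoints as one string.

p(2.5) = 7.1875 > 0, so the root lies in [2.5, 3]
p(2.75) = 0.902344 > 0, so the root lies in [2.75, 3]
p(2.875) = -3.543213 < 0, so the root lies in [2.75, 2.875]

++-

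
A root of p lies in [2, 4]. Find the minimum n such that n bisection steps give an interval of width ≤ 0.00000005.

26

Width after n steps is 2/2^n. Need 2^n ≥ 2/0.00000005 = 40000000.
2^25 = 33554432 < 40000000 ≤ 2^26 = 67108864, so n = 26.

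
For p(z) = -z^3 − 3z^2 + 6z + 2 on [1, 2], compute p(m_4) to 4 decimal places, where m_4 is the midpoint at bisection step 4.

0.2361

z = 1.5 gives p = 0.875, positive; keep [1.5, 2]
z = 1.75 gives p = -2.046875, negative; keep [1.5, 1.75]
z = 1.625 gives p = -0.462891, negative; keep [1.5, 1.625]
z = 1.5625 gives p = 0.2361, positive; keep [1.5625, 1.625]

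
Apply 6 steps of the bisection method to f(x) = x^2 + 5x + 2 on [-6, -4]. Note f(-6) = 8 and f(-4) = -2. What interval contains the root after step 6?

[-4.5625, -4.53125]

m = -5, f(m) = 2 (+); new bracket [-5, -4]
m = -4.5, f(m) = -0.25 (−); new bracket [-5, -4.5]
m = -4.75, f(m) = 0.8125 (+); new bracket [-4.75, -4.5]
m = -4.625, f(m) = 0.2656 (+); new bracket [-4.625, -4.5]
m = -4.5625, f(m) = 0.0039 (+); new bracket [-4.5625, -4.5]
m = -4.53125, f(m) = -0.124 (−); new bracket [-4.5625, -4.53125]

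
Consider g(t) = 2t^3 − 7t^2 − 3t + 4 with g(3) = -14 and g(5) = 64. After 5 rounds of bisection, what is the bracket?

m = 4, g(m) = 8 (+); new bracket [3, 4]
m = 3.5, g(m) = -6.5 (−); new bracket [3.5, 4]
m = 3.75, g(m) = -0.21875 (−); new bracket [3.75, 4]
m = 3.875, g(m) = 3.6367 (+); new bracket [3.75, 3.875]
m = 3.8125, g(m) = 1.647 (+); new bracket [3.75, 3.8125]

[3.75, 3.8125]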